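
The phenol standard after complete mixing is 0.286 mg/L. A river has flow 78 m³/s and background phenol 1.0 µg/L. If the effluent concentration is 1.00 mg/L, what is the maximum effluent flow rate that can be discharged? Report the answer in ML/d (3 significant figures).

2690 ML/d

1.0 µg/L = 0.001 mg/L.
Mass balance at complete mixing: C_std·(Q_w + Q_r) = Q_w·C_e + Q_r·C_b.
Rearranging, Q_w = Q_r·(C_std − C_b)/(C_e − C_std) = 78·(0.286 − 0.001) / (1 − 0.286) = 31.13 m³/s.
= 2690 ML/d.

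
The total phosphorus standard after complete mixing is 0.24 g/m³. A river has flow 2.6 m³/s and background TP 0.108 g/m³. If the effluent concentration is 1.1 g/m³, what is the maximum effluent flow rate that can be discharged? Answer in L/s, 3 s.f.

399 L/s

Mass balance at complete mixing: C_std·(Q_w + Q_r) = Q_w·C_e + Q_r·C_b.
Rearranging, Q_w = Q_r·(C_std − C_b)/(C_e − C_std) = 2.6·(0.24 − 0.108) / (1.1 − 0.24) = 0.3991 m³/s.
= 399.1 L/s.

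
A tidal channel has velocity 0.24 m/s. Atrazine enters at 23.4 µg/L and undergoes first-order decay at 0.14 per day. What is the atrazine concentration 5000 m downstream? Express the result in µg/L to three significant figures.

Travel time t = 5000 m / 0.24 m/s = 5000/0.24 = 2.083e+04 s = 0.2411 d.
First-order decay: C = 23.4·exp(−0.14·0.2411) = 23.4·0.9668 = 22.62 µg/L.

22.6 µg/L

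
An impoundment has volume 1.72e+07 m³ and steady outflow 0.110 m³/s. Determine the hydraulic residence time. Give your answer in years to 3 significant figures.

Q = 0.110 m³/s × 3.156e+07 s/yr = 3.471e+06 m³/yr.
Hydraulic residence time τ = V/Q = 1.72e+07/3.471e+06 = 4.955 yr.

4.95 yr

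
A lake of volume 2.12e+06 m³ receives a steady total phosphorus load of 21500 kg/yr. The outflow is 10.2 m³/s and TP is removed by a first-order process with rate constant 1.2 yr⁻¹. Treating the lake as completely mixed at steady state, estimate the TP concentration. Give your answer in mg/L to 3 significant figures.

Outflow Q = 10.2 m³/s × 3.156e+07 s/yr = 3.219e+08 m³/yr.
Steady-state CSTR mass balance: W = Q·C + k·V·C, so C = W/(Q + kV).
Q + kV = 3.219e+08 + 1.2·2.12e+06 = 3.244e+08 m³/yr.
C = 21500/3.244e+08 = 6.627e-05 kg/m³ = 0.06627 mg/L.

0.0663 mg/L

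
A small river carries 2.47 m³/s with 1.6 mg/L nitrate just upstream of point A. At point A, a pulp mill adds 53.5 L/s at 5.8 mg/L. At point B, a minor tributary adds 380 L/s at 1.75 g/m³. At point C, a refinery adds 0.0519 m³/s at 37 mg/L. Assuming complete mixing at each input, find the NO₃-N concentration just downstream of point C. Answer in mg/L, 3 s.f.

53.5 L/s = 0.0535 m³/s.
After input A: C = (2.47·1.6 + 0.0535·5.8) / 2.524 = 1.689 mg/L.
380 L/s = 0.38 m³/s.
After input B: C = (2.524·1.689 + 0.38·1.75) / 2.904 = 1.697 mg/L.
After input C: C = (2.904·1.697 + 0.0519·37) / 2.955 = 2.317 mg/L.

2.32 mg/L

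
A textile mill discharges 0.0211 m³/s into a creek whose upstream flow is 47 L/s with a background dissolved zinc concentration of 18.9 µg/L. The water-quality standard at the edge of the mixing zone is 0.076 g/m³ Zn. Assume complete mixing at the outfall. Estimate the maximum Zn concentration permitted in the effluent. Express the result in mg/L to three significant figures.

47 L/s = 0.047 m³/s.
18.9 µg/L = 0.0189 mg/L.
Mass balance: 0.076·0.0681 = 0.0211·Cₑ + 0.047·0.0189.
Cₑ = (0.005176 − 0.0008883) / 0.0211 = 0.2032 mg/L.

0.203 mg/L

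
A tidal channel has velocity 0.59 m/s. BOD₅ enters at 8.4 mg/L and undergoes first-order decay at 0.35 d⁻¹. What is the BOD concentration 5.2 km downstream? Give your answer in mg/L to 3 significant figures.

8.11 mg/L

Travel time t = 5.2 km / 0.59 m/s = 5200/0.59 = 8814 s = 0.102 d.
First-order decay: C = 8.4·exp(−0.35·0.102) = 8.4·0.9649 = 8.105 mg/L.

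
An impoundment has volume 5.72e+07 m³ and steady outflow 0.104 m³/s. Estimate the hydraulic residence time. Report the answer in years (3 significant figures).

Q = 0.104 m³/s × 3.156e+07 s/yr = 3.282e+06 m³/yr.
Hydraulic residence time τ = V/Q = 5.72e+07/3.282e+06 = 17.43 yr.

17.4 yr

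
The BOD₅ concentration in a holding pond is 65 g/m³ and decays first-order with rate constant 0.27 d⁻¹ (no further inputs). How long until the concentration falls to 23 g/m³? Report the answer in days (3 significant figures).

t = ln(C₀/C)/k = ln(65/23)/0.27 = 1.039/0.27 = 3.848 d.

3.85 d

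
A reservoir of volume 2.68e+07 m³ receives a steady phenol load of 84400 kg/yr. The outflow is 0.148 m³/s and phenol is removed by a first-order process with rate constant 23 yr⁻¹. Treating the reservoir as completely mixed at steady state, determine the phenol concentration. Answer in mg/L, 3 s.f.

Outflow Q = 0.148 m³/s × 3.156e+07 s/yr = 4.671e+06 m³/yr.
Steady-state CSTR mass balance: W = Q·C + k·V·C, so C = W/(Q + kV).
Q + kV = 4.671e+06 + 23·2.68e+07 = 6.211e+08 m³/yr.
C = 84400/6.211e+08 = 0.0001359 kg/m³ = 0.1359 mg/L.

0.136 mg/L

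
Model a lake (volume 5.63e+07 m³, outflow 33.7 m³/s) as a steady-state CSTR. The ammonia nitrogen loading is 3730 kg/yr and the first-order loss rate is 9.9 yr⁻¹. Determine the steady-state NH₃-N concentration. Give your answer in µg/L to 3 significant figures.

Outflow Q = 33.7 m³/s × 3.156e+07 s/yr = 1.063e+09 m³/yr.
Steady-state CSTR mass balance: W = Q·C + k·V·C, so C = W/(Q + kV).
Q + kV = 1.063e+09 + 9.9·5.63e+07 = 1.621e+09 m³/yr.
C = 3730/1.621e+09 = 2.301e-06 kg/m³ = 0.002301 mg/L = 2.301 µg/L.

2.30 µg/L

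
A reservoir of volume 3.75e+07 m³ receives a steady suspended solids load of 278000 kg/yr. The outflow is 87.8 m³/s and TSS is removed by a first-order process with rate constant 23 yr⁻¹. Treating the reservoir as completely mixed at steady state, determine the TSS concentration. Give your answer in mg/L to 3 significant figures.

Outflow Q = 87.8 m³/s × 3.156e+07 s/yr = 2.771e+09 m³/yr.
Steady-state CSTR mass balance: W = Q·C + k·V·C, so C = W/(Q + kV).
Q + kV = 2.771e+09 + 23·3.75e+07 = 3.633e+09 m³/yr.
C = 278000/3.633e+09 = 7.652e-05 kg/m³ = 0.07652 mg/L.

0.0765 mg/L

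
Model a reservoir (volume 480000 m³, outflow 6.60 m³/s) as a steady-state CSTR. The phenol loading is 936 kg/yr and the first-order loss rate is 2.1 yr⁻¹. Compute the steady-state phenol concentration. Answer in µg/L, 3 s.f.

Outflow Q = 6.60 m³/s × 3.156e+07 s/yr = 2.083e+08 m³/yr.
Steady-state CSTR mass balance: W = Q·C + k·V·C, so C = W/(Q + kV).
Q + kV = 2.083e+08 + 2.1·480000 = 2.093e+08 m³/yr.
C = 936/2.093e+08 = 4.472e-06 kg/m³ = 0.004472 mg/L = 4.472 µg/L.

4.47 µg/L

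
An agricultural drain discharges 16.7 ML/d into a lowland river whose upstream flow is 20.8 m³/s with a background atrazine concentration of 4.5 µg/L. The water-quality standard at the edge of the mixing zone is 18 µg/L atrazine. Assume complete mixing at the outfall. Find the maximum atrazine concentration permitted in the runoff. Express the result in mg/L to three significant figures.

1.47 mg/L

16.7 ML/d = 0.1933 m³/s.
4.5 µg/L = 0.0045 mg/L.
18 µg/L = 0.018 mg/L.
Mass balance: 0.018·20.99 = 0.1933·Cₑ + 20.8·0.0045.
Cₑ = (0.3779 − 0.0936) / 0.1933 = 1.471 mg/L.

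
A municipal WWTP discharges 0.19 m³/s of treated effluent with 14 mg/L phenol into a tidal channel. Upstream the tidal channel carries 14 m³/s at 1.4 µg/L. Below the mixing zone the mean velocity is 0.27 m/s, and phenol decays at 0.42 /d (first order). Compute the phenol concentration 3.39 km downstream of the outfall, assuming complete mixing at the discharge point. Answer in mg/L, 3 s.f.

1.4 µg/L = 0.0014 mg/L.
After complete mixing, C₀ = (0.19·14 + 14·0.0014) / 14.19 = 0.1888 mg/L.
Travel time t = 3390 m / 0.27 m/s = 1.256e+04 s = 0.1453 d.
C = 0.1888·exp(−0.42·0.1453) = 0.1888·0.9408 = 0.1777 mg/L.

0.178 mg/L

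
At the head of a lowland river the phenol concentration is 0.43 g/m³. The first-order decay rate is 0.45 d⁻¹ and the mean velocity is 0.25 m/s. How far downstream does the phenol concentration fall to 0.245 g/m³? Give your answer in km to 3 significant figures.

From C = C₀·e^(−kt), t = ln(C₀/C)/k = ln(0.43/0.245)/0.45 = 0.5625/0.45 = 1.25 d.
Distance = v·t = 0.25 m/s × 1.08e+05 s = 2.7e+04 m = 27 km.

27.0 km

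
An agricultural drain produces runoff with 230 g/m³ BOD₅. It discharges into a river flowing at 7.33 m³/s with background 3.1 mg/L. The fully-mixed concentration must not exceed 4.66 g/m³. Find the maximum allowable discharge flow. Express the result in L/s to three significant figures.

50.7 L/s

Mass balance at complete mixing: C_std·(Q_w + Q_r) = Q_w·C_e + Q_r·C_b.
Rearranging, Q_w = Q_r·(C_std − C_b)/(C_e − C_std) = 7.33·(4.66 − 3.1) / (230 − 4.66) = 0.05074 m³/s.
= 50.74 L/s.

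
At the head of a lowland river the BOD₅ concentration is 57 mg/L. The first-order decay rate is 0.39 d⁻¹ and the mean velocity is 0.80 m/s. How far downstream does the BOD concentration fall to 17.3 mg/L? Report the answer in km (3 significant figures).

From C = C₀·e^(−kt), t = ln(C₀/C)/k = ln(57/17.3)/0.39 = 1.192/0.39 = 3.057 d.
Distance = v·t = 0.80 m/s × 2.642e+05 s = 2.113e+05 m = 211.3 km.

211 km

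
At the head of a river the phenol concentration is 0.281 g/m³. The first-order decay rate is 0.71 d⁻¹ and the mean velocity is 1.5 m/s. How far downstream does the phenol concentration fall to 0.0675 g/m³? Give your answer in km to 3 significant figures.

260 km

From C = C₀·e^(−kt), t = ln(C₀/C)/k = ln(0.281/0.0675)/0.71 = 1.426/0.71 = 2.009 d.
Distance = v·t = 1.5 m/s × 1.736e+05 s = 2.603e+05 m = 260.3 km.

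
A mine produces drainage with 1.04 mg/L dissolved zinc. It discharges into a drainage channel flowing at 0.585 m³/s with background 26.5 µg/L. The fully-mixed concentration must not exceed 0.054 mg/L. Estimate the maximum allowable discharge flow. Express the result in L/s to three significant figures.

26.5 µg/L = 0.0265 mg/L.
Mass balance at complete mixing: C_std·(Q_w + Q_r) = Q_w·C_e + Q_r·C_b.
Rearranging, Q_w = Q_r·(C_std − C_b)/(C_e − C_std) = 0.585·(0.054 − 0.0265) / (1.04 − 0.054) = 0.01632 m³/s.
= 16.32 L/s.

16.3 L/s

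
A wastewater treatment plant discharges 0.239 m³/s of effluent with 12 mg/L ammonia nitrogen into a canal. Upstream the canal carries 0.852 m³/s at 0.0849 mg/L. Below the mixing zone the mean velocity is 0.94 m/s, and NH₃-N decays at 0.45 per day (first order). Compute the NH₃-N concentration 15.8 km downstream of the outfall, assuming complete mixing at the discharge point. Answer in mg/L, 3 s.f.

After complete mixing, C₀ = (0.239·12 + 0.852·0.0849) / 1.091 = 2.695 mg/L.
Travel time t = 1.58e+04 m / 0.94 m/s = 1.681e+04 s = 0.1945 d.
C = 2.695·exp(−0.45·0.1945) = 2.695·0.9162 = 2.469 mg/L.

2.47 mg/L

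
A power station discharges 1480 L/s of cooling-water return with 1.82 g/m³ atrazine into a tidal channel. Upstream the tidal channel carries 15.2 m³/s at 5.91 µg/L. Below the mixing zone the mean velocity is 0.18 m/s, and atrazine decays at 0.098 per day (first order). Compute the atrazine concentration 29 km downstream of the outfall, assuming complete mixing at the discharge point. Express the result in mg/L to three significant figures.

1480 L/s = 1.48 m³/s.
5.91 µg/L = 0.00591 mg/L.
After complete mixing, C₀ = (1.48·1.82 + 15.2·0.00591) / 16.68 = 0.1669 mg/L.
Travel time t = 2.9e+04 m / 0.18 m/s = 1.611e+05 s = 1.865 d.
C = 0.1669·exp(−0.098·1.865) = 0.1669·0.833 = 0.139 mg/L.

0.139 mg/L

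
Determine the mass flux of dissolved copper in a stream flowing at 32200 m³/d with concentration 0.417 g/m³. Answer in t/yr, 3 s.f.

32200 m³/d = 0.3727 m³/s.
Mass flux = Q·C = 0.3727 m³/s × 0.417 g/m³ = 0.1554 g/s.
= 0.1554 g/s × 31.56 = 4.904 t/yr.

4.90 t/yr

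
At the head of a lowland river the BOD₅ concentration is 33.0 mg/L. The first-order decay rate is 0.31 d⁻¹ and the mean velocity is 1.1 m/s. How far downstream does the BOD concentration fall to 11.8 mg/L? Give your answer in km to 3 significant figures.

315 km

From C = C₀·e^(−kt), t = ln(C₀/C)/k = ln(33.0/11.8)/0.31 = 1.028/0.31 = 3.317 d.
Distance = v·t = 1.1 m/s × 2.866e+05 s = 3.153e+05 m = 315.3 km.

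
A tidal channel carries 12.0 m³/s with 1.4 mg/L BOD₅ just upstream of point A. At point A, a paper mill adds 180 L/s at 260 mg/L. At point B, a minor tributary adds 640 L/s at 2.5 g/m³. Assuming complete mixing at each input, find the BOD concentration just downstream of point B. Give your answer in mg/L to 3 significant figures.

180 L/s = 0.18 m³/s.
After input A: C = (12·1.4 + 0.18·260) / 12.18 = 5.222 mg/L.
640 L/s = 0.64 m³/s.
After input B: C = (12.18·5.222 + 0.64·2.5) / 12.82 = 5.086 mg/L.

5.09 mg/L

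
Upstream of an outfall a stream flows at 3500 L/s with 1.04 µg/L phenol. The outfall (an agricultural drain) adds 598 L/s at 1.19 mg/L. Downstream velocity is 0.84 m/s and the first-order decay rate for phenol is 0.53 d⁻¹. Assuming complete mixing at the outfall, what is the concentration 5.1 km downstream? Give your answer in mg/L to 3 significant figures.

598 L/s = 0.598 m³/s.
3500 L/s = 3.5 m³/s.
1.04 µg/L = 0.00104 mg/L.
After complete mixing, C₀ = (0.598·1.19 + 3.5·0.00104) / 4.098 = 0.1745 mg/L.
Travel time t = 5100 m / 0.84 m/s = 6071 s = 0.07027 d.
C = 0.1745·exp(−0.53·0.07027) = 0.1745·0.9634 = 0.1682 mg/L.

0.168 mg/L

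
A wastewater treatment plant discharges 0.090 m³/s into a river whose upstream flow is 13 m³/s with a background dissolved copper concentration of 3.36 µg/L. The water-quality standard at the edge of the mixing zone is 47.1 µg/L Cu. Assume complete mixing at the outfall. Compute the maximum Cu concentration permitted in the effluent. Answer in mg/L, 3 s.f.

3.36 µg/L = 0.00336 mg/L.
47.1 µg/L = 0.0471 mg/L.
Mass balance: 0.0471·13.09 = 0.09·Cₑ + 13·0.00336.
Cₑ = (0.6165 − 0.04368) / 0.09 = 6.365 mg/L.

6.37 mg/L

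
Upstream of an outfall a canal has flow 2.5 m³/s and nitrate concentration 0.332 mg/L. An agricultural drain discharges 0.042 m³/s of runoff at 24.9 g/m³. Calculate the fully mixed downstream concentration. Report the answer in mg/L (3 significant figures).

0.738 mg/L

Conservation of mass across the mixing zone: C = (0.042·24.9 + 2.5·0.332) / (0.042 + 2.5) = 1.876/2.542 = 0.7379 mg/L.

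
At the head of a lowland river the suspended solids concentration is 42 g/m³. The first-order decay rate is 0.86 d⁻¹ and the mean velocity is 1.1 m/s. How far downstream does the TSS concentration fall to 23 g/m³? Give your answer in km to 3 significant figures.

From C = C₀·e^(−kt), t = ln(C₀/C)/k = ln(42/23)/0.86 = 0.6022/0.86 = 0.7002 d.
Distance = v·t = 1.1 m/s × 6.05e+04 s = 6.655e+04 m = 66.55 km.

66.5 km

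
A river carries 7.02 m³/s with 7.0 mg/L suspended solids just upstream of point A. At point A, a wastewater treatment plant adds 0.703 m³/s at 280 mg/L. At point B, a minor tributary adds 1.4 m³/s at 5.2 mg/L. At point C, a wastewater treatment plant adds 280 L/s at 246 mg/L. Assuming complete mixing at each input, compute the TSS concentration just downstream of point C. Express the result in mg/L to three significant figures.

34.3 mg/L

After input A: C = (7.02·7 + 0.703·280) / 7.723 = 31.85 mg/L.
After input B: C = (7.723·31.85 + 1.4·5.2) / 9.123 = 27.76 mg/L.
280 L/s = 0.28 m³/s.
After input C: C = (9.123·27.76 + 0.28·246) / 9.403 = 34.26 mg/L.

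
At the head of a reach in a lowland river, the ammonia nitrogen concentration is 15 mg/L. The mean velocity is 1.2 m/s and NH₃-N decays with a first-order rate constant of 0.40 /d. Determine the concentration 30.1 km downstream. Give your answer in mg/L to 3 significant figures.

Travel time t = 30.1 km / 1.2 m/s = 3.01e+04/1.2 = 2.508e+04 s = 0.2903 d.
First-order decay: C = 15·exp(−0.40·0.2903) = 15·0.8904 = 13.36 mg/L.

13.4 mg/L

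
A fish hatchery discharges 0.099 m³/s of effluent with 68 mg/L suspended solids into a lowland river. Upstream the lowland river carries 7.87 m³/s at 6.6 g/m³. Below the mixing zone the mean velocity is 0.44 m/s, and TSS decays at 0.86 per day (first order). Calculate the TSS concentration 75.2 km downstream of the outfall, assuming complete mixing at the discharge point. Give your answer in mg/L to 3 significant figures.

After complete mixing, C₀ = (0.099·68 + 7.87·6.6) / 7.969 = 7.363 mg/L.
Travel time t = 7.52e+04 m / 0.44 m/s = 1.709e+05 s = 1.978 d.
C = 7.363·exp(−0.86·1.978) = 7.363·0.1825 = 1.343 mg/L.

1.34 mg/L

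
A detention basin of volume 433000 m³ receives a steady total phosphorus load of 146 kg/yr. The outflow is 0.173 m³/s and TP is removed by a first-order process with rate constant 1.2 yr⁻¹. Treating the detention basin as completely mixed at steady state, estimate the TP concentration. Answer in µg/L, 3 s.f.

24.4 µg/L

Outflow Q = 0.173 m³/s × 3.156e+07 s/yr = 5.459e+06 m³/yr.
Steady-state CSTR mass balance: W = Q·C + k·V·C, so C = W/(Q + kV).
Q + kV = 5.459e+06 + 1.2·433000 = 5.979e+06 m³/yr.
C = 146/5.979e+06 = 2.442e-05 kg/m³ = 0.02442 mg/L = 24.42 µg/L.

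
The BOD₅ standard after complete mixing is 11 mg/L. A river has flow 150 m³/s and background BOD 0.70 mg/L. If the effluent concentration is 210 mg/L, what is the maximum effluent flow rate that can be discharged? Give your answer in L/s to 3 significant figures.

Mass balance at complete mixing: C_std·(Q_w + Q_r) = Q_w·C_e + Q_r·C_b.
Rearranging, Q_w = Q_r·(C_std − C_b)/(C_e − C_std) = 150·(11 − 0.7) / (210 − 11) = 7.764 m³/s.
= 7764 L/s.

7760 L/s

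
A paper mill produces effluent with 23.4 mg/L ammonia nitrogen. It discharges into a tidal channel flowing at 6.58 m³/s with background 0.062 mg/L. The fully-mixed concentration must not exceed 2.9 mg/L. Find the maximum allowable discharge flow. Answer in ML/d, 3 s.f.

Mass balance at complete mixing: C_std·(Q_w + Q_r) = Q_w·C_e + Q_r·C_b.
Rearranging, Q_w = Q_r·(C_std − C_b)/(C_e − C_std) = 6.58·(2.9 − 0.062) / (23.4 − 2.9) = 0.9109 m³/s.
= 78.7 ML/d.

78.7 ML/d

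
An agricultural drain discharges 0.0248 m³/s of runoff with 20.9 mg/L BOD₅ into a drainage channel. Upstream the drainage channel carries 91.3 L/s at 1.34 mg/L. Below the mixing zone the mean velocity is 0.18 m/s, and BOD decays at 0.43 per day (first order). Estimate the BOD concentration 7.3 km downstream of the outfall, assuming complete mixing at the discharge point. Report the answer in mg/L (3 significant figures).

91.3 L/s = 0.0913 m³/s.
After complete mixing, C₀ = (0.0248·20.9 + 0.0913·1.34) / 0.1161 = 5.518 mg/L.
Travel time t = 7300 m / 0.18 m/s = 4.056e+04 s = 0.4694 d.
C = 5.518·exp(−0.43·0.4694) = 5.518·0.8172 = 4.51 mg/L.

4.51 mg/L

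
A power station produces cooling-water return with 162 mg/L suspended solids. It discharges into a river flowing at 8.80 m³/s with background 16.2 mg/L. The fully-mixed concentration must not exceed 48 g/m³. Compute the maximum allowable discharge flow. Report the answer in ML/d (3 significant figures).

Mass balance at complete mixing: C_std·(Q_w + Q_r) = Q_w·C_e + Q_r·C_b.
Rearranging, Q_w = Q_r·(C_std − C_b)/(C_e − C_std) = 8.80·(48 − 16.2) / (162 − 48) = 2.455 m³/s.
= 212.1 ML/d.

212 ML/d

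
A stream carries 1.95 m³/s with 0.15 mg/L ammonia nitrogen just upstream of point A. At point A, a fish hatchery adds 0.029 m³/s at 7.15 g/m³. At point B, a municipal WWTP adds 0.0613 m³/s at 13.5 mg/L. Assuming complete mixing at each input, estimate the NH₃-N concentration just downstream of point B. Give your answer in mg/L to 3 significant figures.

0.651 mg/L

After input A: C = (1.95·0.15 + 0.029·7.15) / 1.979 = 0.2526 mg/L.
After input B: C = (1.979·0.2526 + 0.0613·13.5) / 2.04 = 0.6506 mg/L.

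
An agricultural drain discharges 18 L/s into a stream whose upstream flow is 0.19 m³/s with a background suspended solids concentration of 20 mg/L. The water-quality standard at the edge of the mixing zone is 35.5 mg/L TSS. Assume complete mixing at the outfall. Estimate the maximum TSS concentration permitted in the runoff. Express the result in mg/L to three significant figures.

199 mg/L

18 L/s = 0.018 m³/s.
Mass balance: 35.5·0.208 = 0.018·Cₑ + 0.19·20.
Cₑ = (7.384 − 3.8) / 0.018 = 199.1 mg/L.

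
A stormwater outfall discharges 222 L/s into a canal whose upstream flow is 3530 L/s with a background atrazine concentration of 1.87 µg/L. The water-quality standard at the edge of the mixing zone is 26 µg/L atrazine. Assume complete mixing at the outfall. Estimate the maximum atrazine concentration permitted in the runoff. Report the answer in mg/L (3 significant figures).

0.410 mg/L

222 L/s = 0.222 m³/s.
3530 L/s = 3.53 m³/s.
1.87 µg/L = 0.00187 mg/L.
26 µg/L = 0.026 mg/L.
Mass balance: 0.026·3.752 = 0.222·Cₑ + 3.53·0.00187.
Cₑ = (0.09755 − 0.006601) / 0.222 = 0.4097 mg/L.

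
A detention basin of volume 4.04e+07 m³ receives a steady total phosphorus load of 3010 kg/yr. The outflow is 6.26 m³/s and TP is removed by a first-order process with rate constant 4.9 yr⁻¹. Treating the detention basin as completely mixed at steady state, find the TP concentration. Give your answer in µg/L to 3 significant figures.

7.61 µg/L

Outflow Q = 6.26 m³/s × 3.156e+07 s/yr = 1.976e+08 m³/yr.
Steady-state CSTR mass balance: W = Q·C + k·V·C, so C = W/(Q + kV).
Q + kV = 1.976e+08 + 4.9·4.04e+07 = 3.955e+08 m³/yr.
C = 3010/3.955e+08 = 7.61e-06 kg/m³ = 0.00761 mg/L = 7.61 µg/L.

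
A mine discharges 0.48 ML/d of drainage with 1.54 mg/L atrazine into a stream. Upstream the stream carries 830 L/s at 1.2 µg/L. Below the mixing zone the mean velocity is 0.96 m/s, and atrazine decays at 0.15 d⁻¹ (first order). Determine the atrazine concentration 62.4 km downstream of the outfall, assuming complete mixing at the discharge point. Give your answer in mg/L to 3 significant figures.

0.0102 mg/L

0.48 ML/d = 0.005556 m³/s.
830 L/s = 0.83 m³/s.
1.2 µg/L = 0.0012 mg/L.
After complete mixing, C₀ = (0.005556·1.54 + 0.83·0.0012) / 0.8356 = 0.01143 mg/L.
Travel time t = 6.24e+04 m / 0.96 m/s = 6.5e+04 s = 0.7523 d.
C = 0.01143·exp(−0.15·0.7523) = 0.01143·0.8933 = 0.01021 mg/L.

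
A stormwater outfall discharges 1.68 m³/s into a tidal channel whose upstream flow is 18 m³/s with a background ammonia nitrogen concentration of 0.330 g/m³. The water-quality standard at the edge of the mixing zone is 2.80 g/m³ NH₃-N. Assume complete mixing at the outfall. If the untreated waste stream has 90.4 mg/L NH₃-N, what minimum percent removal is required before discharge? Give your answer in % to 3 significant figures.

Mass balance: 2.8·19.68 = 1.68·Cₑ + 18·0.33.
Cₑ = (55.1 − 5.94) / 1.68 = 29.26 mg/L.
Required removal = 1 − 29.26/90.4 = 67.63 %.

67.6 %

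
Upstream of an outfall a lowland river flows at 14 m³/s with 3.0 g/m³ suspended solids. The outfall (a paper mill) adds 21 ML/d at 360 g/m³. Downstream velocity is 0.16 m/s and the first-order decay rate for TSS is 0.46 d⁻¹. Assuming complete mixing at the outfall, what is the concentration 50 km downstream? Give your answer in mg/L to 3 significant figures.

21 ML/d = 0.2431 m³/s.
After complete mixing, C₀ = (0.2431·360 + 14·3) / 14.24 = 9.092 mg/L.
Travel time t = 5e+04 m / 0.16 m/s = 3.125e+05 s = 3.617 d.
C = 9.092·exp(−0.46·3.617) = 9.092·0.1894 = 1.722 mg/L.

1.72 mg/L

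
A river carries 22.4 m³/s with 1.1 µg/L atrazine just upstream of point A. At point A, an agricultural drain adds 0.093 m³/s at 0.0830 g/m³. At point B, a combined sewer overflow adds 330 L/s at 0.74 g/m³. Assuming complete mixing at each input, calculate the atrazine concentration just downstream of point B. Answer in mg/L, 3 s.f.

1.1 µg/L = 0.0011 mg/L.
After input A: C = (22.4·0.0011 + 0.093·0.083) / 22.49 = 0.001439 mg/L.
330 L/s = 0.33 m³/s.
After input B: C = (22.49·0.001439 + 0.33·0.74) / 22.82 = 0.01212 mg/L.

0.0121 mg/L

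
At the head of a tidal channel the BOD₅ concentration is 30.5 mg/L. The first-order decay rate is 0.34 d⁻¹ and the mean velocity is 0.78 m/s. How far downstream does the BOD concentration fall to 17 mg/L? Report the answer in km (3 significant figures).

From C = C₀·e^(−kt), t = ln(C₀/C)/k = ln(30.5/17)/0.34 = 0.5845/0.34 = 1.719 d.
Distance = v·t = 0.78 m/s × 1.485e+05 s = 1.159e+05 m = 115.9 km.

116 km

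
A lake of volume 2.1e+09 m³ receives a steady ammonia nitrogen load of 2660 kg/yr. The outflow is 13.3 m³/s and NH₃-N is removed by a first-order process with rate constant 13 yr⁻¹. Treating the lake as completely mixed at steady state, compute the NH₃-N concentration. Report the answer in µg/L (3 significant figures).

0.0960 µg/L

Outflow Q = 13.3 m³/s × 3.156e+07 s/yr = 4.197e+08 m³/yr.
Steady-state CSTR mass balance: W = Q·C + k·V·C, so C = W/(Q + kV).
Q + kV = 4.197e+08 + 13·2.1e+09 = 2.772e+10 m³/yr.
C = 2660/2.772e+10 = 9.596e-08 kg/m³ = 9.596e-05 mg/L = 0.09596 µg/L.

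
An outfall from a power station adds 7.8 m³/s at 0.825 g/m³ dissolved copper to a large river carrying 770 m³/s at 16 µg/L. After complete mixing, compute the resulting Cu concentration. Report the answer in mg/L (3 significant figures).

0.0241 mg/L

16 µg/L = 0.016 mg/L.
By mass balance at complete mixing, C = (7.8·0.825 + 770·0.016) / (7.8 + 770) = 18.75/777.8 = 0.02411 mg/L.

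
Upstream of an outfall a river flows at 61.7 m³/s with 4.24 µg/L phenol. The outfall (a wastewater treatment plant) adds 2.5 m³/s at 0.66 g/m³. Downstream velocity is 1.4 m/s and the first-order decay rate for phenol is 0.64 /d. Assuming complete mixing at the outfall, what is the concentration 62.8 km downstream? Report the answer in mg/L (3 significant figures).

0.0214 mg/L

4.24 µg/L = 0.00424 mg/L.
After complete mixing, C₀ = (2.5·0.66 + 61.7·0.00424) / 64.2 = 0.02978 mg/L.
Travel time t = 6.28e+04 m / 1.4 m/s = 4.486e+04 s = 0.5192 d.
C = 0.02978·exp(−0.64·0.5192) = 0.02978·0.7173 = 0.02136 mg/L.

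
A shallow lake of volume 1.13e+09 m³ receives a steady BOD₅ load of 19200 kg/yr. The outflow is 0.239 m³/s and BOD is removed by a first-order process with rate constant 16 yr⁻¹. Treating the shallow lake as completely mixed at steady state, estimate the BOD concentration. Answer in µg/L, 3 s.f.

1.06 µg/L

Outflow Q = 0.239 m³/s × 3.156e+07 s/yr = 7.542e+06 m³/yr.
Steady-state CSTR mass balance: W = Q·C + k·V·C, so C = W/(Q + kV).
Q + kV = 7.542e+06 + 16·1.13e+09 = 1.809e+10 m³/yr.
C = 19200/1.809e+10 = 1.062e-06 kg/m³ = 0.001062 mg/L = 1.062 µg/L.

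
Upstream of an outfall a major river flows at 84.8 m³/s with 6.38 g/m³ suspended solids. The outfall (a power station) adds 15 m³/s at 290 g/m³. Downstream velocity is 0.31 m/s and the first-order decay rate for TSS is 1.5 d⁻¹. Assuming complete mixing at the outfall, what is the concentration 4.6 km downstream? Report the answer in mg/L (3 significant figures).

37.9 mg/L

After complete mixing, C₀ = (15·290 + 84.8·6.38) / 99.8 = 49.01 mg/L.
Travel time t = 4600 m / 0.31 m/s = 1.484e+04 s = 0.1717 d.
C = 49.01·exp(−1.5·0.1717) = 49.01·0.7729 = 37.88 mg/L.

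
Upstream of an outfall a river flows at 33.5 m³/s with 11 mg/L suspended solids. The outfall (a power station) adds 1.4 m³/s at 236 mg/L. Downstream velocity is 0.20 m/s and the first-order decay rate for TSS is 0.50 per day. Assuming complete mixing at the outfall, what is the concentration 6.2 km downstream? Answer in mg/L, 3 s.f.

16.7 mg/L

After complete mixing, C₀ = (1.4·236 + 33.5·11) / 34.9 = 20.03 mg/L.
Travel time t = 6200 m / 0.20 m/s = 3.1e+04 s = 0.3588 d.
C = 20.03·exp(−0.50·0.3588) = 20.03·0.8358 = 16.74 mg/L.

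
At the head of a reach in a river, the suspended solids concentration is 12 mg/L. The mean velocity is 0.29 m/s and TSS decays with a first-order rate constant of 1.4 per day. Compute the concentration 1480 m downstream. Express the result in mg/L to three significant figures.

Travel time t = 1480 m / 0.29 m/s = 1480/0.29 = 5103 s = 0.05907 d.
First-order decay: C = 12·exp(−1.4·0.05907) = 12·0.9206 = 11.05 mg/L.

11.0 mg/L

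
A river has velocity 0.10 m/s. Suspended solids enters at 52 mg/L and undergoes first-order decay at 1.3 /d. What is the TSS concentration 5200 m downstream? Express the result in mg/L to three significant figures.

Travel time t = 5200 m / 0.10 m/s = 5200/0.10 = 5.2e+04 s = 0.6019 d.
First-order decay: C = 52·exp(−1.3·0.6019) = 52·0.4573 = 23.78 mg/L.

23.8 mg/L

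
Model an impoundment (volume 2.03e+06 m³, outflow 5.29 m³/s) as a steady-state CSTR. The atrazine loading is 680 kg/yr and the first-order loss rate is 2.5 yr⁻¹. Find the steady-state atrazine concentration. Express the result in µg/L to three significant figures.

Outflow Q = 5.29 m³/s × 3.156e+07 s/yr = 1.669e+08 m³/yr.
Steady-state CSTR mass balance: W = Q·C + k·V·C, so C = W/(Q + kV).
Q + kV = 1.669e+08 + 2.5·2.03e+06 = 1.72e+08 m³/yr.
C = 680/1.72e+08 = 3.953e-06 kg/m³ = 0.003953 mg/L = 3.953 µg/L.

3.95 µg/L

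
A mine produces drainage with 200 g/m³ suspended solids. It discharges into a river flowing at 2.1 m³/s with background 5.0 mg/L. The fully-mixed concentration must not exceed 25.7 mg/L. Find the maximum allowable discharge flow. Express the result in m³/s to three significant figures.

Mass balance at complete mixing: C_std·(Q_w + Q_r) = Q_w·C_e + Q_r·C_b.
Rearranging, Q_w = Q_r·(C_std − C_b)/(C_e − C_std) = 2.1·(25.7 − 5) / (200 − 25.7) = 0.2494 m³/s.

0.249 m³/s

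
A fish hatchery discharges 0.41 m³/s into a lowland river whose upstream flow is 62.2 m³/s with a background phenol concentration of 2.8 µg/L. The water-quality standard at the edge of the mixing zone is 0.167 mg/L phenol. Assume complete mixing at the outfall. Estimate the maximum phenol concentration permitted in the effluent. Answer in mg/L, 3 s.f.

25.1 mg/L

2.8 µg/L = 0.0028 mg/L.
Mass balance: 0.167·62.61 = 0.41·Cₑ + 62.2·0.0028.
Cₑ = (10.46 − 0.1742) / 0.41 = 25.08 mg/L.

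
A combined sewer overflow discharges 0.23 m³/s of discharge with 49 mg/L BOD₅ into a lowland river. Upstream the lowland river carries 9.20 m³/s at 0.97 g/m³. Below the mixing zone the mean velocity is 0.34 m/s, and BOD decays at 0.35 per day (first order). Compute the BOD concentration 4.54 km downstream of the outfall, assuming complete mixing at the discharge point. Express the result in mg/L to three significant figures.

After complete mixing, C₀ = (0.23·49 + 9.2·0.97) / 9.43 = 2.141 mg/L.
Travel time t = 4540 m / 0.34 m/s = 1.335e+04 s = 0.1545 d.
C = 2.141·exp(−0.35·0.1545) = 2.141·0.9473 = 2.029 mg/L.

2.03 mg/L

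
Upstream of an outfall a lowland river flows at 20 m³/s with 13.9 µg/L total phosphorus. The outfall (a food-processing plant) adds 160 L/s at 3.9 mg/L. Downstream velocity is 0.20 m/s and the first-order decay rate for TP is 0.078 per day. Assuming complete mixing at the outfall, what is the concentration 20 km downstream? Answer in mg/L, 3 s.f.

160 L/s = 0.16 m³/s.
13.9 µg/L = 0.0139 mg/L.
After complete mixing, C₀ = (0.16·3.9 + 20·0.0139) / 20.16 = 0.04474 mg/L.
Travel time t = 2e+04 m / 0.20 m/s = 1e+05 s = 1.157 d.
C = 0.04474·exp(−0.078·1.157) = 0.04474·0.9137 = 0.04088 mg/L.

0.0409 mg/L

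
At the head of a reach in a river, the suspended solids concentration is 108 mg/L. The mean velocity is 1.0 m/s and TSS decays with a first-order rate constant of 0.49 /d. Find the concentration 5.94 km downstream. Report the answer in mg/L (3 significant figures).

Travel time t = 5.94 km / 1.0 m/s = 5940/1.0 = 5940 s = 0.06875 d.
First-order decay: C = 108·exp(−0.49·0.06875) = 108·0.9669 = 104.4 mg/L.

104 mg/L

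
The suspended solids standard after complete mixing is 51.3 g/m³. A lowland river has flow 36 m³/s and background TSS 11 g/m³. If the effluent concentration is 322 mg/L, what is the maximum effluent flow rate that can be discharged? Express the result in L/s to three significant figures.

5360 L/s

Mass balance at complete mixing: C_std·(Q_w + Q_r) = Q_w·C_e + Q_r·C_b.
Rearranging, Q_w = Q_r·(C_std − C_b)/(C_e − C_std) = 36·(51.3 − 11) / (322 − 51.3) = 5.359 m³/s.
= 5359 L/s.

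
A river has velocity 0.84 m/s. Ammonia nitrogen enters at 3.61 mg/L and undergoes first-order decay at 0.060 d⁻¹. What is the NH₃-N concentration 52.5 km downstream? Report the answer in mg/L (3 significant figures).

Travel time t = 52.5 km / 0.84 m/s = 5.25e+04/0.84 = 6.25e+04 s = 0.7234 d.
First-order decay: C = 3.61·exp(−0.060·0.7234) = 3.61·0.9575 = 3.457 mg/L.

3.46 mg/L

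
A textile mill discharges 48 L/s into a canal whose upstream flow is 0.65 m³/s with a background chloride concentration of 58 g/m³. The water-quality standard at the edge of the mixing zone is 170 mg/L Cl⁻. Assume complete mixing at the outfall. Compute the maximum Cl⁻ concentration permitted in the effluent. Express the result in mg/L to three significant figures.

1690 mg/L

48 L/s = 0.048 m³/s.
Mass balance: 170·0.698 = 0.048·Cₑ + 0.65·58.
Cₑ = (118.7 − 37.7) / 0.048 = 1687 mg/L.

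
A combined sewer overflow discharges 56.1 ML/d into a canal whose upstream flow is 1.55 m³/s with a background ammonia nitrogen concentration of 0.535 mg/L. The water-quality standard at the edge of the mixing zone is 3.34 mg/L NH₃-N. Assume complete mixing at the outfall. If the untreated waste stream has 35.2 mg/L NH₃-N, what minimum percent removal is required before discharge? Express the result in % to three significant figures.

71.5 %

56.1 ML/d = 0.6493 m³/s.
Mass balance: 3.34·2.199 = 0.6493·Cₑ + 1.55·0.535.
Cₑ = (7.346 − 0.8293) / 0.6493 = 10.04 mg/L.
Required removal = 1 − 10.04/35.2 = 71.49 %.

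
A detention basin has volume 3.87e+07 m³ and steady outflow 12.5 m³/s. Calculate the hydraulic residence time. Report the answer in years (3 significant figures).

Q = 12.5 m³/s × 3.156e+07 s/yr = 3.945e+08 m³/yr.
Hydraulic residence time τ = V/Q = 3.87e+07/3.945e+08 = 0.09811 yr.

0.0981 yr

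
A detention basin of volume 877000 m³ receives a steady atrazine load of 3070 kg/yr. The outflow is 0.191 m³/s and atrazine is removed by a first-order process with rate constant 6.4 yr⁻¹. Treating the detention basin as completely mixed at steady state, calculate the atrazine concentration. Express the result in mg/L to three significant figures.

0.264 mg/L

Outflow Q = 0.191 m³/s × 3.156e+07 s/yr = 6.028e+06 m³/yr.
Steady-state CSTR mass balance: W = Q·C + k·V·C, so C = W/(Q + kV).
Q + kV = 6.028e+06 + 6.4·877000 = 1.164e+07 m³/yr.
C = 3070/1.164e+07 = 0.0002637 kg/m³ = 0.2637 mg/L.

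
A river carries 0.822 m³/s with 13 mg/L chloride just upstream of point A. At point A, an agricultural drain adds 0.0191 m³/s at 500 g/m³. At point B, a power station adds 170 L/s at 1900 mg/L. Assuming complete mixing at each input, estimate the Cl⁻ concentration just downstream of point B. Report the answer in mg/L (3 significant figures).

339 mg/L

After input A: C = (0.822·13 + 0.0191·500) / 0.8411 = 24.06 mg/L.
170 L/s = 0.17 m³/s.
After input B: C = (0.8411·24.06 + 0.17·1900) / 1.011 = 339.5 mg/L.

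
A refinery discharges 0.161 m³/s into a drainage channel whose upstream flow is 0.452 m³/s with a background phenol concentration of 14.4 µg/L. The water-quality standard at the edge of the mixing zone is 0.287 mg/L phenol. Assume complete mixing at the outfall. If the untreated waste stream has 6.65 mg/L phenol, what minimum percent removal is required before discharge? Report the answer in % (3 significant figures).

84.2 %

14.4 µg/L = 0.0144 mg/L.
Mass balance: 0.287·0.613 = 0.161·Cₑ + 0.452·0.0144.
Cₑ = (0.1759 − 0.006509) / 0.161 = 1.052 mg/L.
Required removal = 1 − 1.052/6.65 = 84.18 %.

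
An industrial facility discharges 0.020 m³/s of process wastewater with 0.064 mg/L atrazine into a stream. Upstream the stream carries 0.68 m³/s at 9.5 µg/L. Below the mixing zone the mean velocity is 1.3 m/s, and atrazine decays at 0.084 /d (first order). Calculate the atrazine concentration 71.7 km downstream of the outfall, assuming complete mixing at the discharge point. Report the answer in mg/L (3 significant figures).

9.5 µg/L = 0.0095 mg/L.
After complete mixing, C₀ = (0.02·0.064 + 0.68·0.0095) / 0.7 = 0.01106 mg/L.
Travel time t = 7.17e+04 m / 1.3 m/s = 5.515e+04 s = 0.6384 d.
C = 0.01106·exp(−0.084·0.6384) = 0.01106·0.9478 = 0.01048 mg/L.

0.0105 mg/L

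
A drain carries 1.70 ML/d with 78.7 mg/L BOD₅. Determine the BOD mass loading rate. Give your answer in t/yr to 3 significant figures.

48.9 t/yr

1.70 ML/d = 0.01968 m³/s.
Mass flux = Q·C = 0.01968 m³/s × 78.7 g/m³ = 1.548 g/s.
= 1.548 g/s × 31.56 = 48.87 t/yr.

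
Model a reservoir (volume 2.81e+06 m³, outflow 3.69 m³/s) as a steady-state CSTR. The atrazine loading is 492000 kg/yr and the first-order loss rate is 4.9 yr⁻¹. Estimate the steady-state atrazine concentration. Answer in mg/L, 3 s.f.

Outflow Q = 3.69 m³/s × 3.156e+07 s/yr = 1.164e+08 m³/yr.
Steady-state CSTR mass balance: W = Q·C + k·V·C, so C = W/(Q + kV).
Q + kV = 1.164e+08 + 4.9·2.81e+06 = 1.302e+08 m³/yr.
C = 492000/1.302e+08 = 0.003778 kg/m³ = 3.778 mg/L.

3.78 mg/L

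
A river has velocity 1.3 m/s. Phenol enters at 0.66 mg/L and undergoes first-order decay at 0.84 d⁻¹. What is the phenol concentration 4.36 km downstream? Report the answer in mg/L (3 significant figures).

0.639 mg/L

Travel time t = 4.36 km / 1.3 m/s = 4360/1.3 = 3354 s = 0.03882 d.
First-order decay: C = 0.66·exp(−0.84·0.03882) = 0.66·0.9679 = 0.6388 mg/L.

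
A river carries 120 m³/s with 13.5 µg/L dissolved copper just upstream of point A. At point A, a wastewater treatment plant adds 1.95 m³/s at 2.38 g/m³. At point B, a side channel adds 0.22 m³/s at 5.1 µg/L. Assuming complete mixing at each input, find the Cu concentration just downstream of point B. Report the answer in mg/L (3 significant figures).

13.5 µg/L = 0.0135 mg/L.
After input A: C = (120·0.0135 + 1.95·2.38) / 122 = 0.05134 mg/L.
5.1 µg/L = 0.0051 mg/L.
After input B: C = (122·0.05134 + 0.22·0.0051) / 122.2 = 0.05126 mg/L.

0.0513 mg/L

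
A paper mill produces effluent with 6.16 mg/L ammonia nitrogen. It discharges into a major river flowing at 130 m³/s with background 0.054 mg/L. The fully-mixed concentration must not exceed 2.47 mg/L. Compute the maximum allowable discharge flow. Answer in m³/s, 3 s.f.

Mass balance at complete mixing: C_std·(Q_w + Q_r) = Q_w·C_e + Q_r·C_b.
Rearranging, Q_w = Q_r·(C_std − C_b)/(C_e − C_std) = 130·(2.47 − 0.054) / (6.16 − 2.47) = 85.12 m³/s.

85.1 m³/s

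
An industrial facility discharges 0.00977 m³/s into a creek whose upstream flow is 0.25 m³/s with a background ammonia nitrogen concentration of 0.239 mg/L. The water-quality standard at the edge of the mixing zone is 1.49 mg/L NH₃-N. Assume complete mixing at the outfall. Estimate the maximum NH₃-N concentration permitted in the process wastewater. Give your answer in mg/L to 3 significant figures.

Mass balance: 1.49·0.2598 = 0.00977·Cₑ + 0.25·0.239.
Cₑ = (0.3871 − 0.05975) / 0.00977 = 33.5 mg/L.

33.5 mg/L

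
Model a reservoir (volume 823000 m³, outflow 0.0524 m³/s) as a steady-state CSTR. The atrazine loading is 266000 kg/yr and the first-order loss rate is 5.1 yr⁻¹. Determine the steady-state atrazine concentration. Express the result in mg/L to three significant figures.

45.5 mg/L

Outflow Q = 0.0524 m³/s × 3.156e+07 s/yr = 1.654e+06 m³/yr.
Steady-state CSTR mass balance: W = Q·C + k·V·C, so C = W/(Q + kV).
Q + kV = 1.654e+06 + 5.1·823000 = 5.851e+06 m³/yr.
C = 266000/5.851e+06 = 0.04546 kg/m³ = 45.46 mg/L.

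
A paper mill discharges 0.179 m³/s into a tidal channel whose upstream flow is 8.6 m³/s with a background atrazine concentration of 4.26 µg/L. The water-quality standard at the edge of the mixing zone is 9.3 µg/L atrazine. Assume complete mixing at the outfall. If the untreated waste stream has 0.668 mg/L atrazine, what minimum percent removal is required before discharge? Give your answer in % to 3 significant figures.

4.26 µg/L = 0.00426 mg/L.
9.3 µg/L = 0.0093 mg/L.
Mass balance: 0.0093·8.779 = 0.179·Cₑ + 8.6·0.00426.
Cₑ = (0.08164 − 0.03664) / 0.179 = 0.2514 mg/L.
Required removal = 1 − 0.2514/0.668 = 62.36 %.

62.4 %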